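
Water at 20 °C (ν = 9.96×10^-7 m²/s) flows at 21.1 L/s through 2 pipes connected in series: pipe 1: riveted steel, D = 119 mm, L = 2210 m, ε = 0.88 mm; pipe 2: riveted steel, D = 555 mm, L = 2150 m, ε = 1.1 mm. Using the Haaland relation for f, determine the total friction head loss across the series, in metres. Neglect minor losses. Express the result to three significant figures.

Pipe 1: V = 1.897 m/s, Re = 2.27×10^5, ε/D = 0.00739, f = 0.03468, h_1 = f(L/D)V²/2g = 118.1 m
Pipe 2: V = 0.08722 m/s, Re = 4.86×10^4, ε/D = 0.00198, f = 0.02631, h_2 = f(L/D)V²/2g = 0.03952 m
Series → Q common, losses add: H = Σh = 118.2 m

H ≈ 118 m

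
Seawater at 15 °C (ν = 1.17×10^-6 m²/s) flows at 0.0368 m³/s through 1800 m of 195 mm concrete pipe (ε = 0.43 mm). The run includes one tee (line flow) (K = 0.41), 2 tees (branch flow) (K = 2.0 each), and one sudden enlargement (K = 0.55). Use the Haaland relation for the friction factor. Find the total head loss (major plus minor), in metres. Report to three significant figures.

V = 4Q/(πD²) = 1.232 m/s; V²/2g = 0.07739 m
Re = 2.05×10^5, ε/D = 0.00221 → f = 0.02481 (Haaland)
Major: h_f = f(L/D)·V²/2g = 0.02481·9231·0.07739 = 17.72 m
Minor: ΣK = 4.96; h_m = ΣK·V²/2g = 0.3838 m
Total H_L = 17.72 + 0.3838 = 18.10 m

H_L ≈ 18.1 m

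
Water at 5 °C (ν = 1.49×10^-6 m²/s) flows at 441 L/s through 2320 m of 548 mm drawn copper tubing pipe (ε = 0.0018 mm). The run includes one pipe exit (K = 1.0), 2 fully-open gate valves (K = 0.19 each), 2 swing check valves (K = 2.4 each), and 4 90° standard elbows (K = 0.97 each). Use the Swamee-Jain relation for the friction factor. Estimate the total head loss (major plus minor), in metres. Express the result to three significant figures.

V = 4Q/(πD²) = 1.870 m/s; V²/2g = 0.1782 m
Re = 6.88×10^5, ε/D = 3.28×10^-6 → f = 0.01244 (Swamee-Jain)
Major: h_f = f(L/D)·V²/2g = 0.01244·4234·0.1782 = 9.385 m
Minor: ΣK = 10.1; h_m = ΣK·V²/2g = 1.793 m
Total H_L = 9.385 + 1.793 = 11.18 m

H_L ≈ 11.2 m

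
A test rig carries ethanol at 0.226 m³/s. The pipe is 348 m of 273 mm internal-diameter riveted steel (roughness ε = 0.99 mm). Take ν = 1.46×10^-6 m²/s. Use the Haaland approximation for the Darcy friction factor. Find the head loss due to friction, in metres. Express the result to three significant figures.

V = 4Q/(πD²) = 4·0.226/(π·0.273²) = 3.861 m/s
Re = VD/ν = 3.861·0.273/1.46×10^-6 = 7.22×10^5 → turbulent
ε/D = 0.99/273 = 0.00363
Haaland: f = 0.02782
h_f = f(L/D)V²/(2g) = 0.02782·(348/0.273)·3.861²/(2·9.81) = 26.95 m

h_f ≈ 26.9 m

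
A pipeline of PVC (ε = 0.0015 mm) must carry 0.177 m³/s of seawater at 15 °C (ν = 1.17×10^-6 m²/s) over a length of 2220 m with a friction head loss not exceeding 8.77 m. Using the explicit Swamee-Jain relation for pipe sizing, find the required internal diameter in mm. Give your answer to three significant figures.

D ≈ 392 mm

Swamee-Jain (Type III): D = 0.66·[ε^1.25·(LQ²/(gh_f))^4.75 + ν·Q^9.4·(L/(gh_f))^5.2]^0.04
LQ²/(gh_f) = 0.8084; L/(gh_f) = 25.80
Term 1 = ε^1.25·(…)^4.75 = 1.91×10^-8; Term 2 = ν·Q^9.4·(…)^5.2 = 2.19×10^-6
D = 0.66·(1.91×10^-8 + 2.19×10^-6)^0.04 = 0.3920 m = 392 mm
Check: V = 1.47 m/s, Re = 4.91×10^5, f = 0.01319, h_f = 8.19 m ≈ 8.77 m ✓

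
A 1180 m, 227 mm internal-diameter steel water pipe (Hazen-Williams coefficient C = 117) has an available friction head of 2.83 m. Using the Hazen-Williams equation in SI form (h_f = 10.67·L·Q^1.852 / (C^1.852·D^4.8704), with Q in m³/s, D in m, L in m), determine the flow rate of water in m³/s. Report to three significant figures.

Rearranging: Q = [h_f·C^1.852·D^4.8704 / (10.67·L)]^(1/1.852)
Q = [2.83·117^1.852·0.227^4.8704 / (10.67·1180)]^0.540 = 0.02540 m³/s

Q ≈ 0.0254 m³/s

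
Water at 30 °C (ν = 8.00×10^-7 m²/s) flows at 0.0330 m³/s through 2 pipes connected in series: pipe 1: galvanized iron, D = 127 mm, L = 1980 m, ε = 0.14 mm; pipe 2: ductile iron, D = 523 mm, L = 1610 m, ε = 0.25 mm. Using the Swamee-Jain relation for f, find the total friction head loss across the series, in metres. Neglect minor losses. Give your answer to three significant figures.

H ≈ 113 m

Pipe 1: V = 2.605 m/s, Re = 4.14×10^5, ε/D = 0.00110, f = 0.02091, h_1 = f(L/D)V²/2g = 112.8 m
Pipe 2: V = 0.1536 m/s, Re = 1.00×10^5, ε/D = 4.78×10^-4, f = 0.02031, h_2 = f(L/D)V²/2g = 0.07519 m
Series → Q common, losses add: H = Σh = 112.8 m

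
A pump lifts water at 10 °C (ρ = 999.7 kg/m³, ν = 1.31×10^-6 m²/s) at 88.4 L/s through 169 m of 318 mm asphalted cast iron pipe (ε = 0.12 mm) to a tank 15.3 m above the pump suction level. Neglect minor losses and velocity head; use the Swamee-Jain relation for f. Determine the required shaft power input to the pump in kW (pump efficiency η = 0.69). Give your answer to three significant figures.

P_shaft ≈ 20.0 kW

V = 4Q/(πD²) = 1.113 m/s; Re = 2.70×10^5; ε/D = 3.77×10^-4; f = 0.01774
h_f = f(L/D)V²/2g = 0.5953 m
Total head H = z + h_f = 15.3 + 0.5953 = 15.90 m
P_hyd = ρgQH = 999.7·9.81·0.0884·15.90 = 13.78 kW
P_shaft = P_hyd/η = 13.78/0.69 = 19.97 kW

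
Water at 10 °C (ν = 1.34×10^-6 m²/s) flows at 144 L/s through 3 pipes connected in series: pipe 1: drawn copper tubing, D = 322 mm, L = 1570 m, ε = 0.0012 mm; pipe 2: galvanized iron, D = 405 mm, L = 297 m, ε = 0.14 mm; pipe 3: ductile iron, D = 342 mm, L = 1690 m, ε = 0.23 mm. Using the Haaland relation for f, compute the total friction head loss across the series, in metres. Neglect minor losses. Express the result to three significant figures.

H ≈ 22.9 m

Pipe 1: V = 1.768 m/s, Re = 4.25×10^5, ε/D = 3.73×10^-6, f = 0.01349, h_1 = f(L/D)V²/2g = 10.48 m
Pipe 2: V = 1.118 m/s, Re = 3.38×10^5, ε/D = 3.46×10^-4, f = 0.01695, h_2 = f(L/D)V²/2g = 0.7917 m
Pipe 3: V = 1.568 m/s, Re = 4.00×10^5, ε/D = 6.73×10^-4, f = 0.01875, h_3 = f(L/D)V²/2g = 11.61 m
Series → Q common, losses add: H = Σh = 22.88 m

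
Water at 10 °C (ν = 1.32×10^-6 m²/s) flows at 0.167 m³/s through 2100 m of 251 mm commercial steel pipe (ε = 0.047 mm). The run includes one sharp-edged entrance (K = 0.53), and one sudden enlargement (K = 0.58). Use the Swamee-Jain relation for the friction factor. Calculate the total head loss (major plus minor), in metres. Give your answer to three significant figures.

H_L ≈ 73.9 m

V = 4Q/(πD²) = 3.375 m/s; V²/2g = 0.5806 m
Re = 6.42×10^5, ε/D = 1.87×10^-4 → f = 0.01508 (Swamee-Jain)
Major: h_f = f(L/D)·V²/2g = 0.01508·8367·0.5806 = 73.23 m
Minor: ΣK = 1.11; h_m = ΣK·V²/2g = 0.6444 m
Total H_L = 73.23 + 0.6444 = 73.87 m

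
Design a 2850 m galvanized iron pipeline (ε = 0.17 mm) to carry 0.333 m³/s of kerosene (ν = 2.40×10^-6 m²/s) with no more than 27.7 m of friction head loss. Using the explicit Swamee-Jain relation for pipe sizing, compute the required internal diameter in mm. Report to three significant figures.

D ≈ 446 mm

Swamee-Jain (Type III): D = 0.66·[ε^1.25·(LQ²/(gh_f))^4.75 + ν·Q^9.4·(L/(gh_f))^5.2]^0.04
LQ²/(gh_f) = 1.163; L/(gh_f) = 10.49
Term 1 = ε^1.25·(…)^4.75 = 3.98×10^-5; Term 2 = ν·Q^9.4·(…)^5.2 = 1.58×10^-5
D = 0.66·(3.98×10^-5 + 1.58×10^-5)^0.04 = 0.4460 m = 446 mm
Check: V = 2.13 m/s, Re = 3.96×10^5, f = 0.01724, h_f = 25.5 m ≈ 27.7 m ✓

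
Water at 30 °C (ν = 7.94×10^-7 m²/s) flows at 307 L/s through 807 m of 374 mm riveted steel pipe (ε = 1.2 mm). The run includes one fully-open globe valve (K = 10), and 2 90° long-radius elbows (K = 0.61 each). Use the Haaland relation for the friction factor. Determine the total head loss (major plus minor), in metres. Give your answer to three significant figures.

V = 4Q/(πD²) = 2.795 m/s; V²/2g = 0.3980 m
Re = 1.32×10^6, ε/D = 0.00321 → f = 0.02681 (Haaland)
Major: h_f = f(L/D)·V²/2g = 0.02681·2158·0.3980 = 23.02 m
Minor: ΣK = 11.2; h_m = ΣK·V²/2g = 4.466 m
Total H_L = 23.02 + 4.466 = 27.49 m

H_L ≈ 27.5 m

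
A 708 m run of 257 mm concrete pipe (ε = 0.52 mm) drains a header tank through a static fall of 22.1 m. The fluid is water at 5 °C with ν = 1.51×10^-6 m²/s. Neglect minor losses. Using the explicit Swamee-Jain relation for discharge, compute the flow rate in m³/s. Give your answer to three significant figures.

Swamee-Jain (Type II): Q = -0.965·√(gD⁵h_f/L)·ln[ε/(3.7D) + √(3.17ν²L/(gD³h_f))]
√(gD⁵h_f/L) = √(9.81·0.257⁵·22.1/708) = 0.01853
ε/(3.7D) = 5.47×10^-4; √(3.17ν²L/(gD³h_f)) = 3.73×10^-5
Q = -0.965·0.01853·ln(5.841×10^-4) = 0.1331 m³/s
Check: V = 2.57 m/s, Re = 4.37×10^5, f = 0.02403, h_f = 22.2 m ≈ 22.1 m ✓

Q ≈ 0.133 m³/s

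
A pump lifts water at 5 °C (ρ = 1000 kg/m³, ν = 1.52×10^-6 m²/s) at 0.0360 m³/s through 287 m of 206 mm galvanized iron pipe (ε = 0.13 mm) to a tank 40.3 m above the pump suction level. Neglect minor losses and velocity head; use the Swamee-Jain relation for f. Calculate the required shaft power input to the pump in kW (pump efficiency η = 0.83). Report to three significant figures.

P_shaft ≈ 17.9 kW

V = 4Q/(πD²) = 1.080 m/s; Re = 1.46×10^5; ε/D = 6.31×10^-4; f = 0.02013
h_f = f(L/D)V²/2g = 1.668 m
Total head H = z + h_f = 40.3 + 1.668 = 41.97 m
P_hyd = ρgQH = 1000·9.81·0.0360·41.97 = 14.82 kW
P_shaft = P_hyd/η = 14.82/0.83 = 17.86 kW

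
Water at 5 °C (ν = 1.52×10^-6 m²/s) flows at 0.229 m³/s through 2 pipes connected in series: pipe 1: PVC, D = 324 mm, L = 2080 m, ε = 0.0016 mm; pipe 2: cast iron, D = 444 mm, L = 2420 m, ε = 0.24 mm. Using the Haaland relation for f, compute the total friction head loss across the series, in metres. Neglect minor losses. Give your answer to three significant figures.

H ≈ 43.1 m

Pipe 1: V = 2.778 m/s, Re = 5.92×10^5, ε/D = 4.94×10^-6, f = 0.01274, h_1 = f(L/D)V²/2g = 32.15 m
Pipe 2: V = 1.479 m/s, Re = 4.32×10^5, ε/D = 5.41×10^-4, f = 0.01795, h_2 = f(L/D)V²/2g = 10.91 m
Series → Q common, losses add: H = Σh = 43.06 m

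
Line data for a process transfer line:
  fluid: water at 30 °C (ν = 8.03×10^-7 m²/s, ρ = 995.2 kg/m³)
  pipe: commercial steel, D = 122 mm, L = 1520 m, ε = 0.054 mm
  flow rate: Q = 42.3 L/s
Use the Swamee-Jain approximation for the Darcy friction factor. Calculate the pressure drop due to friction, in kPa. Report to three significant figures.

Δp ≈ 1410 kPa

V = 4Q/(πD²) = 4·0.0423/(π·0.122²) = 3.619 m/s
Re = VD/ν = 3.619·0.122/8.03×10^-7 = 5.50×10^5 → turbulent
ε/D = 0.054/122 = 4.43×10^-4
Swamee-Jain: f = 0.01732
h_f = f(L/D)V²/(2g) = 0.01732·(1520/0.122)·3.619²/(2·9.81) = 144.0 m
Δp = ρg·h_f = 995.2·9.81·144.0 = 1406 kPa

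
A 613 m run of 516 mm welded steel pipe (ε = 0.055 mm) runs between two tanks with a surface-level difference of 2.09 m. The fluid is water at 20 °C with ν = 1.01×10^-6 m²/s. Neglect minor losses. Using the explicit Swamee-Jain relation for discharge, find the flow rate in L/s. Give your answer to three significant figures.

Q ≈ 331 L/s

Swamee-Jain (Type II): Q = -0.965·√(gD⁵h_f/L)·ln[ε/(3.7D) + √(3.17ν²L/(gD³h_f))]
√(gD⁵h_f/L) = √(9.81·0.516⁵·2.09/613) = 0.03498
ε/(3.7D) = 2.88×10^-5; √(3.17ν²L/(gD³h_f)) = 2.65×10^-5
Q = -0.965·0.03498·ln(5.534×10^-5) = 0.3309 m³/s
Check: V = 1.58 m/s, Re = 8.08×10^5, f = 0.01385, h_f = 2.10 m ≈ 2.09 m ✓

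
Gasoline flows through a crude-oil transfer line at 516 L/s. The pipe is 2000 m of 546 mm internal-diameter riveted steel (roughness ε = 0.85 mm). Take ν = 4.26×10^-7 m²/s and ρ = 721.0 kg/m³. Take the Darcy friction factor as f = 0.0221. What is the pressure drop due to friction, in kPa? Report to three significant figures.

Δp ≈ 142 kPa

V = 4Q/(πD²) = 4·0.516/(π·0.546²) = 2.204 m/s
h_f = f(L/D)V²/(2g) = 0.02210·(2000/0.546)·2.204²/(2·9.81) = 20.04 m
Δp = ρg·h_f = 721.0·9.81·20.04 = 141.7 kPa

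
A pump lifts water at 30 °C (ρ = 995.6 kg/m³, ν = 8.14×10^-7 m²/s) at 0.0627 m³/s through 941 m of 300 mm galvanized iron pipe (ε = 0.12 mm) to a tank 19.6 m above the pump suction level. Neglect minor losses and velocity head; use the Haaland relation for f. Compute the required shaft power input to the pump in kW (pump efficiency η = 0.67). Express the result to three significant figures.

V = 4Q/(πD²) = 0.8870 m/s; Re = 3.27×10^5; ε/D = 4.00×10^-4; f = 0.01736
h_f = f(L/D)V²/2g = 2.183 m
Total head H = z + h_f = 19.6 + 2.183 = 21.78 m
P_hyd = ρgQH = 995.6·9.81·0.0627·21.78 = 13.34 kW
P_shaft = P_hyd/η = 13.34/0.67 = 19.91 kW

P_shaft ≈ 19.9 kW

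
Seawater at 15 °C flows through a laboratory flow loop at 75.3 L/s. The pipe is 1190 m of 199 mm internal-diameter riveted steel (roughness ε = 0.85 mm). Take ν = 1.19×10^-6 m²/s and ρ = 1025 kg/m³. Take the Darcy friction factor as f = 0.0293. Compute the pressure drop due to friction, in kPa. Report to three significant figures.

Δp ≈ 526 kPa

V = 4Q/(πD²) = 4·0.0753/(π·0.199²) = 2.421 m/s
h_f = f(L/D)V²/(2g) = 0.02930·(1190/0.199)·2.421²/(2·9.81) = 52.34 m
Δp = ρg·h_f = 1025·9.81·52.34 = 526.3 kPa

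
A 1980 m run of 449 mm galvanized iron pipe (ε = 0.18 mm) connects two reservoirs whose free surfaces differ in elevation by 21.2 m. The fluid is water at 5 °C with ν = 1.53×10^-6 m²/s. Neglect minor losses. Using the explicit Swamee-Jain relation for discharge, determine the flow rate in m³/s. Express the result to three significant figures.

Swamee-Jain (Type II): Q = -0.965·√(gD⁵h_f/L)·ln[ε/(3.7D) + √(3.17ν²L/(gD³h_f))]
√(gD⁵h_f/L) = √(9.81·0.449⁵·21.2/1980) = 0.04378
ε/(3.7D) = 1.08×10^-4; √(3.17ν²L/(gD³h_f)) = 2.79×10^-5
Q = -0.965·0.04378·ln(1.363×10^-4) = 0.3760 m³/s
Check: V = 2.37 m/s, Re = 6.97×10^5, f = 0.01683, h_f = 21.3 m ≈ 21.2 m ✓

Q ≈ 0.376 m³/s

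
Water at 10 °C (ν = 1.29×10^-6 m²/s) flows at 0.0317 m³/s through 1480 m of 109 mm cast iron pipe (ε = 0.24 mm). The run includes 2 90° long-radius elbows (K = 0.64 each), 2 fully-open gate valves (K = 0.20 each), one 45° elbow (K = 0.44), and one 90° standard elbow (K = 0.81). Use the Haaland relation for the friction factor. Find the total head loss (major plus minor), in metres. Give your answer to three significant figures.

V = 4Q/(πD²) = 3.397 m/s; V²/2g = 0.5882 m
Re = 2.87×10^5, ε/D = 0.00220 → f = 0.02460 (Haaland)
Major: h_f = f(L/D)·V²/2g = 0.02460·13578·0.5882 = 196.5 m
Minor: ΣK = 2.93; h_m = ΣK·V²/2g = 1.723 m
Total H_L = 196.5 + 1.723 = 198.2 m

H_L ≈ 198 m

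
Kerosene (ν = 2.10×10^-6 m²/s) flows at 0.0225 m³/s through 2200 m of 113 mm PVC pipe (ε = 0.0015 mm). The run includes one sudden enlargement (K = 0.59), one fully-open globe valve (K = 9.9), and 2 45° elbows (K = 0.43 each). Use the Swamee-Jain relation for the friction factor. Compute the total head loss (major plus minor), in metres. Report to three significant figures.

H_L ≈ 89.2 m

V = 4Q/(πD²) = 2.244 m/s; V²/2g = 0.2566 m
Re = 1.21×10^5, ε/D = 1.33×10^-5 → f = 0.01727 (Swamee-Jain)
Major: h_f = f(L/D)·V²/2g = 0.01727·19469·0.2566 = 86.26 m
Minor: ΣK = 11.3; h_m = ΣK·V²/2g = 2.912 m
Total H_L = 86.26 + 2.912 = 89.18 m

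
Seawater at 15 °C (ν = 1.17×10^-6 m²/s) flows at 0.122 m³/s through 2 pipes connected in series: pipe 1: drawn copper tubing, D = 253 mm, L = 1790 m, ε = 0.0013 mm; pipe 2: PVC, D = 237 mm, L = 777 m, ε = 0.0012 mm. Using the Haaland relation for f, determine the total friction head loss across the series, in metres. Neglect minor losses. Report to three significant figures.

H ≈ 44.1 m

Pipe 1: V = 2.427 m/s, Re = 5.25×10^5, ε/D = 5.14×10^-6, f = 0.01301, h_1 = f(L/D)V²/2g = 27.63 m
Pipe 2: V = 2.765 m/s, Re = 5.60×10^5, ε/D = 5.06×10^-6, f = 0.01286, h_2 = f(L/D)V²/2g = 16.44 m
Series → Q common, losses add: H = Σh = 44.06 m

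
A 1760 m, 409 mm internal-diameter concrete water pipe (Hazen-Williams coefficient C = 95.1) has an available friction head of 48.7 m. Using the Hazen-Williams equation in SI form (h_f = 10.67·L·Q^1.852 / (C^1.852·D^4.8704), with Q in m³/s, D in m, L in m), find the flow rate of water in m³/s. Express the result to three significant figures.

Q ≈ 0.364 m³/s

Rearranging: Q = [h_f·C^1.852·D^4.8704 / (10.67·L)]^(1/1.852)
Q = [48.7·95.1^1.852·0.409^4.8704 / (10.67·1760)]^0.540 = 0.3636 m³/s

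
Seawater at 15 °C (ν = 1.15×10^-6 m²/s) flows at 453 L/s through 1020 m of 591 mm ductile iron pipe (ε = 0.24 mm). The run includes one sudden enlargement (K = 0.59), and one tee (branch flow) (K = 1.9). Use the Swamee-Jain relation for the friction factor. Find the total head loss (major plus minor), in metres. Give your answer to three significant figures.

H_L ≈ 4.36 m

V = 4Q/(πD²) = 1.651 m/s; V²/2g = 0.1390 m
Re = 8.49×10^5, ε/D = 4.06×10^-4 → f = 0.01673 (Swamee-Jain)
Major: h_f = f(L/D)·V²/2g = 0.01673·1726·0.1390 = 4.013 m
Minor: ΣK = 2.49; h_m = ΣK·V²/2g = 0.3461 m
Total H_L = 4.013 + 0.3461 = 4.359 m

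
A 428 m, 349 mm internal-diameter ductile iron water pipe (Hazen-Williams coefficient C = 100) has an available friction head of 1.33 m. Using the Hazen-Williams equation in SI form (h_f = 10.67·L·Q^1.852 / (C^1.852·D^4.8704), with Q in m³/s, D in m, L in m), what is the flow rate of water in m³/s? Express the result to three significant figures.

Rearranging: Q = [h_f·C^1.852·D^4.8704 / (10.67·L)]^(1/1.852)
Q = [1.33·100^1.852·0.349^4.8704 / (10.67·428)]^0.540 = 0.07737 m³/s

Q ≈ 0.0774 m³/s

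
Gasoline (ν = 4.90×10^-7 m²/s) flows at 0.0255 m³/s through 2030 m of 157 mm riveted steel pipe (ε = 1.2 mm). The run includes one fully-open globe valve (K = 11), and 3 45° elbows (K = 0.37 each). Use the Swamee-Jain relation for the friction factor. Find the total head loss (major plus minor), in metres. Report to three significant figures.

V = 4Q/(πD²) = 1.317 m/s; V²/2g = 0.08843 m
Re = 4.22×10^5, ε/D = 0.00764 → f = 0.03495 (Swamee-Jain)
Major: h_f = f(L/D)·V²/2g = 0.03495·12930·0.08843 = 39.96 m
Minor: ΣK = 12.1; h_m = ΣK·V²/2g = 1.071 m
Total H_L = 39.96 + 1.071 = 41.03 m

H_L ≈ 41.0 m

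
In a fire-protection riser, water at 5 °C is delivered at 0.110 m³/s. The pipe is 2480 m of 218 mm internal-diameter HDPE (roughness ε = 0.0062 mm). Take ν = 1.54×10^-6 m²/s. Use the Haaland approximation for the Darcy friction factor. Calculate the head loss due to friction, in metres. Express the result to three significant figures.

h_f ≈ 69.5 m

V = 4Q/(πD²) = 4·0.110/(π·0.218²) = 2.947 m/s
Re = VD/ν = 2.947·0.218/1.54×10^-6 = 4.17×10^5 → turbulent
ε/D = 0.0062/218 = 2.84×10^-5
Haaland: f = 0.01380
h_f = f(L/D)V²/(2g) = 0.01380·(2480/0.218)·2.947²/(2·9.81) = 69.49 m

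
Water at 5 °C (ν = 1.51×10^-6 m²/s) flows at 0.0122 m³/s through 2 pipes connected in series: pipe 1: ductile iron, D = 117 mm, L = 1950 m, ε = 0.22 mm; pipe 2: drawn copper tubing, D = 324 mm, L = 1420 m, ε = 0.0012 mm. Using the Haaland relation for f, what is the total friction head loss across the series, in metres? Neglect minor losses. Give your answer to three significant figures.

H ≈ 27.3 m

Pipe 1: V = 1.135 m/s, Re = 8.79×10^4, ε/D = 0.00188, f = 0.02485, h_1 = f(L/D)V²/2g = 27.18 m
Pipe 2: V = 0.1480 m/s, Re = 3.18×10^4, ε/D = 3.70×10^-6, f = 0.02301, h_2 = f(L/D)V²/2g = 0.1125 m
Series → Q common, losses add: H = Σh = 27.30 m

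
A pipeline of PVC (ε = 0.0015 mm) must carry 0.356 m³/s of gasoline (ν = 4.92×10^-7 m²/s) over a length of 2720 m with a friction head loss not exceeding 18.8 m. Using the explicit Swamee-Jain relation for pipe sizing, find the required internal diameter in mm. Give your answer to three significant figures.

D ≈ 439 mm

Swamee-Jain (Type III): D = 0.66·[ε^1.25·(LQ²/(gh_f))^4.75 + ν·Q^9.4·(L/(gh_f))^5.2]^0.04
LQ²/(gh_f) = 1.869; L/(gh_f) = 14.75
Term 1 = ε^1.25·(…)^4.75 = 1.02×10^-6; Term 2 = ν·Q^9.4·(…)^5.2 = 3.57×10^-5
D = 0.66·(1.02×10^-6 + 3.57×10^-5)^0.04 = 0.4387 m = 439 mm
Check: V = 2.36 m/s, Re = 2.10×10^6, f = 0.01042, h_f = 18.3 m ≈ 18.8 m ✓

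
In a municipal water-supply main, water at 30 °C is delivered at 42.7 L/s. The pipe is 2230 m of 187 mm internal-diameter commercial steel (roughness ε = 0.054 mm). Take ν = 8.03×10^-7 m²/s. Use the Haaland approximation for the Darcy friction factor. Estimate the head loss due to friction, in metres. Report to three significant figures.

h_f ≈ 24.2 m

V = 4Q/(πD²) = 4·0.0427/(π·0.187²) = 1.555 m/s
Re = VD/ν = 1.555·0.187/8.03×10^-7 = 3.62×10^5 → turbulent
ε/D = 0.054/187 = 2.89×10^-4
Haaland: f = 0.01645
h_f = f(L/D)V²/(2g) = 0.01645·(2230/0.187)·1.555²/(2·9.81) = 24.17 m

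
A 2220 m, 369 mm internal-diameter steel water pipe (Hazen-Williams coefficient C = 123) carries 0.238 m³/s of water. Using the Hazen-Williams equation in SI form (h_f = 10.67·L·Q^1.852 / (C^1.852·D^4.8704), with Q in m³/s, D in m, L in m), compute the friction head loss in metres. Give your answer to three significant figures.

h_f ≈ 28.7 m

h_f = 10.67·2220·0.238^1.852 / (123^1.852·0.369^4.8704) = 28.72 m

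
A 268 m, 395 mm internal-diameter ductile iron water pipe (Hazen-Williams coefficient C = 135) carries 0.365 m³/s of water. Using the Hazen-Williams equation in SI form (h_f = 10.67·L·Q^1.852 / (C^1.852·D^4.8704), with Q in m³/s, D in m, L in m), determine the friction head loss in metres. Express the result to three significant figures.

h_f ≈ 4.62 m

h_f = 10.67·268·0.365^1.852 / (135^1.852·0.395^4.8704) = 4.624 m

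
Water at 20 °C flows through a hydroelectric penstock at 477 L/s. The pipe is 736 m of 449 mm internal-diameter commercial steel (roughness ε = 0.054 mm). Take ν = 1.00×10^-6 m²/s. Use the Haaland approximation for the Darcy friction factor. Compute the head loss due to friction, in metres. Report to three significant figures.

V = 4Q/(πD²) = 4·0.477/(π·0.449²) = 3.013 m/s
Re = VD/ν = 3.013·0.449/1.00×10^-6 = 1.35×10^6 → turbulent
ε/D = 0.054/449 = 1.20×10^-4
Haaland: f = 0.01335
h_f = f(L/D)V²/(2g) = 0.01335·(736/0.449)·3.013²/(2·9.81) = 10.12 m

h_f ≈ 10.1 m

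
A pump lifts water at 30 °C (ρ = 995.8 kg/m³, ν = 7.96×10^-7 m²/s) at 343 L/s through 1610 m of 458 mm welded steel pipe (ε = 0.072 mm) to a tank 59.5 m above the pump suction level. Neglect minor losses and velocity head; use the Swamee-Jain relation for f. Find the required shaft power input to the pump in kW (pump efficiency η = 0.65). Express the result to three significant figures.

P_shaft ≈ 363 kW

V = 4Q/(πD²) = 2.082 m/s; Re = 1.20×10^6; ε/D = 1.57×10^-4; f = 0.01412
h_f = f(L/D)V²/2g = 10.96 m
Total head H = z + h_f = 59.5 + 10.96 = 70.46 m
P_hyd = ρgQH = 995.8·9.81·0.343·70.46 = 236.1 kW
P_shaft = P_hyd/η = 236.1/0.65 = 363.2 kW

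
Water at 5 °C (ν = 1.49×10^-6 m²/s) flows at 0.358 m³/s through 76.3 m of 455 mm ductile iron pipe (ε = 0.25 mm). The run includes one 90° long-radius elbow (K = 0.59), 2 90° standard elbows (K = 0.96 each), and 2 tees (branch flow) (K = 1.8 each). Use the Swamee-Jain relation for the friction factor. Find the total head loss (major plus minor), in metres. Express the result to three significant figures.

V = 4Q/(πD²) = 2.202 m/s; V²/2g = 0.2471 m
Re = 6.72×10^5, ε/D = 5.49×10^-4 → f = 0.01785 (Swamee-Jain)
Major: h_f = f(L/D)·V²/2g = 0.01785·167.7·0.2471 = 0.7398 m
Minor: ΣK = 6.11; h_m = ΣK·V²/2g = 1.510 m
Total H_L = 0.7398 + 1.510 = 2.249 m

H_L ≈ 2.25 m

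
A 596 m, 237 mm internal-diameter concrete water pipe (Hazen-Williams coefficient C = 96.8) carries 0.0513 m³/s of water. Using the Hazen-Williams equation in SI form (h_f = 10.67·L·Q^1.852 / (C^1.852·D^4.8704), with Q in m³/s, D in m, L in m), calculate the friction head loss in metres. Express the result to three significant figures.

h_f = 10.67·596·0.0513^1.852 / (96.8^1.852·0.237^4.8704) = 6.052 m

h_f ≈ 6.05 m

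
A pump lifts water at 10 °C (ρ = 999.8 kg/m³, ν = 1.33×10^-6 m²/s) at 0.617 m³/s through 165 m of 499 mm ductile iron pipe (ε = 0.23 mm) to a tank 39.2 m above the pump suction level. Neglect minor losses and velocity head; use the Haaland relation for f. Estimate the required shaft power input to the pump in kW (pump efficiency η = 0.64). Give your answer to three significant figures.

V = 4Q/(πD²) = 3.155 m/s; Re = 1.18×10^6; ε/D = 4.61×10^-4; f = 0.01683
h_f = f(L/D)V²/2g = 2.823 m
Total head H = z + h_f = 39.2 + 2.823 = 42.02 m
P_hyd = ρgQH = 999.8·9.81·0.617·42.02 = 254.3 kW
P_shaft = P_hyd/η = 254.3/0.64 = 397.4 kW

P_shaft ≈ 397 kW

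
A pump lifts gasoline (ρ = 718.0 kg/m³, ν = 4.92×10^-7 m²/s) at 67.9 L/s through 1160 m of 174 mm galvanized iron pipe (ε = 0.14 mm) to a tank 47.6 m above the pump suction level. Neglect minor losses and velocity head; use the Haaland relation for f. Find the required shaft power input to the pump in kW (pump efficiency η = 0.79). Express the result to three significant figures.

V = 4Q/(πD²) = 2.855 m/s; Re = 1.01×10^6; ε/D = 8.05×10^-4; f = 0.01898
h_f = f(L/D)V²/2g = 52.59 m
Total head H = z + h_f = 47.6 + 52.59 = 100.2 m
P_hyd = ρgQH = 718.0·9.81·0.0679·100.2 = 47.92 kW
P_shaft = P_hyd/η = 47.92/0.79 = 60.66 kW

P_shaft ≈ 60.7 kW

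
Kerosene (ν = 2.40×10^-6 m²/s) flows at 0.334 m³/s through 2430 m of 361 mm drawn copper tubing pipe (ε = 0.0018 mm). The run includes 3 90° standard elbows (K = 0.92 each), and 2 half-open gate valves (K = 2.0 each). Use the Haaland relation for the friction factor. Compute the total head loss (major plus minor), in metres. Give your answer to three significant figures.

H_L ≈ 51.7 m

V = 4Q/(πD²) = 3.263 m/s; V²/2g = 0.5427 m
Re = 4.91×10^5, ε/D = 4.99×10^-6 → f = 0.01316 (Haaland)
Major: h_f = f(L/D)·V²/2g = 0.01316·6731·0.5427 = 48.08 m
Minor: ΣK = 6.76; h_m = ΣK·V²/2g = 3.669 m
Total H_L = 48.08 + 3.669 = 51.75 m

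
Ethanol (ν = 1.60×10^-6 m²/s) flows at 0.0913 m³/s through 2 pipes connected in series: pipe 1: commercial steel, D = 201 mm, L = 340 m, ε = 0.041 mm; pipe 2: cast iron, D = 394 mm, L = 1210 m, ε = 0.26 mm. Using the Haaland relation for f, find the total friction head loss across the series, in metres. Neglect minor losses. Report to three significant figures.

H ≈ 13.0 m

Pipe 1: V = 2.877 m/s, Re = 3.61×10^5, ε/D = 2.04×10^-4, f = 0.01578, h_1 = f(L/D)V²/2g = 11.27 m
Pipe 2: V = 0.7488 m/s, Re = 1.84×10^5, ε/D = 6.60×10^-4, f = 0.01955, h_2 = f(L/D)V²/2g = 1.716 m
Series → Q common, losses add: H = Σh = 12.98 m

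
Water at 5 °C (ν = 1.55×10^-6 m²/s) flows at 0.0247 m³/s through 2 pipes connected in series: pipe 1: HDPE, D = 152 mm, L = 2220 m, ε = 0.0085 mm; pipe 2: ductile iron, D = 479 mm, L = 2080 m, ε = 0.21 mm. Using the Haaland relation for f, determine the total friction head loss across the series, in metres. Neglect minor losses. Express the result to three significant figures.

Pipe 1: V = 1.361 m/s, Re = 1.33×10^5, ε/D = 5.59×10^-5, f = 0.01708, h_1 = f(L/D)V²/2g = 23.56 m
Pipe 2: V = 0.1371 m/s, Re = 4.24×10^4, ε/D = 4.38×10^-4, f = 0.02273, h_2 = f(L/D)V²/2g = 0.09453 m
Series → Q common, losses add: H = Σh = 23.66 m

H ≈ 23.7 m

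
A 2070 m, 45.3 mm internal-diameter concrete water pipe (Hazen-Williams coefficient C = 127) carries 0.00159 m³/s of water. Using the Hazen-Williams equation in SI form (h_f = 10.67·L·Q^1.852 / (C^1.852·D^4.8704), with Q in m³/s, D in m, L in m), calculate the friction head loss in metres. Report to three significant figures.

h_f ≈ 64.6 m

h_f = 10.67·2070·0.00159^1.852 / (127^1.852·0.0453^4.8704) = 64.60 m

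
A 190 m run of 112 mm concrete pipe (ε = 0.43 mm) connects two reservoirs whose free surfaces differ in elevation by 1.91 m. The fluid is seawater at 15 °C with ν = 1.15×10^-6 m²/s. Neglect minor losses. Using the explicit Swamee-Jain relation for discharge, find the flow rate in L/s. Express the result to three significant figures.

Q ≈ 8.54 L/s

Swamee-Jain (Type II): Q = -0.965·√(gD⁵h_f/L)·ln[ε/(3.7D) + √(3.17ν²L/(gD³h_f))]
√(gD⁵h_f/L) = √(9.81·0.112⁵·1.91/190) = 0.001318
ε/(3.7D) = 0.00104; √(3.17ν²L/(gD³h_f)) = 1.74×10^-4
Q = -0.965·0.001318·ln(0.001212) = 0.008544 m³/s
Check: V = 0.867 m/s, Re = 8.45×10^4, f = 0.02966, h_f = 1.93 m ≈ 1.91 m ✓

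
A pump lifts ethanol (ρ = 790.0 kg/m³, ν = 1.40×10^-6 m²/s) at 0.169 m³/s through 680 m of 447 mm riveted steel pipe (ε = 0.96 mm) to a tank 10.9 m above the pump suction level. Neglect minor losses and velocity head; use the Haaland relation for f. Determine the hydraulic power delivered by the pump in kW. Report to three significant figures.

P_hyd ≈ 17.1 kW

V = 4Q/(πD²) = 1.077 m/s; Re = 3.44×10^5; ε/D = 0.00215; f = 0.02436
h_f = f(L/D)V²/2g = 2.191 m
Total head H = z + h_f = 10.9 + 2.191 = 13.09 m
P_hyd = ρgQH = 790.0·9.81·0.169·13.09 = 17.15 kW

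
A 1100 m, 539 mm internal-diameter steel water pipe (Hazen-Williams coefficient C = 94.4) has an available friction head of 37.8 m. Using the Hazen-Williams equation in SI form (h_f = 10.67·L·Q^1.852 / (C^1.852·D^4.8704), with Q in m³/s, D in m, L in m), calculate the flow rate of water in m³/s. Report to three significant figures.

Q ≈ 0.838 m³/s

Rearranging: Q = [h_f·C^1.852·D^4.8704 / (10.67·L)]^(1/1.852)
Q = [37.8·94.4^1.852·0.539^4.8704 / (10.67·1100)]^0.540 = 0.8385 m³/s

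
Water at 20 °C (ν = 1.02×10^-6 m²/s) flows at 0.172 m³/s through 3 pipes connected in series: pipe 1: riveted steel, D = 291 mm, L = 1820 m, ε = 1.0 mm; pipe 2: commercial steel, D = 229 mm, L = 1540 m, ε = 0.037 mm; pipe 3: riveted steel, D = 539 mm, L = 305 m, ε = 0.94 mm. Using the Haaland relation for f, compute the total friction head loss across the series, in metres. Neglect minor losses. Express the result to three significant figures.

Pipe 1: V = 2.586 m/s, Re = 7.38×10^5, ε/D = 0.00344, f = 0.02740, h_1 = f(L/D)V²/2g = 58.41 m
Pipe 2: V = 4.176 m/s, Re = 9.38×10^5, ε/D = 1.62×10^-4, f = 0.01421, h_2 = f(L/D)V²/2g = 84.93 m
Pipe 3: V = 0.7538 m/s, Re = 3.98×10^5, ε/D = 0.00174, f = 0.02308, h_3 = f(L/D)V²/2g = 0.3782 m
Series → Q common, losses add: H = Σh = 143.7 m

H ≈ 144 m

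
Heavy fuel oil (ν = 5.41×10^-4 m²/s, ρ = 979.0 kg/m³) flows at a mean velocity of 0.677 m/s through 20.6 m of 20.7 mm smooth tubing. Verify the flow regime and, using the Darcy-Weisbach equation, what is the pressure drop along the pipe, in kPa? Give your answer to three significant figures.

Δp ≈ 552 kPa

Re = VD/ν = 0.677·0.02070/5.41×10^-4 = 25.9 → laminar (Re < 2300)
f = 64/Re = 2.471
h_f = f(L/D)V²/(2g) = 2.471·(20.6/0.02070)·0.677²/(2·9.81) = 57.44 m
Δp = ρg·h_f = 979.0·9.81·57.44 = 551.6 kPa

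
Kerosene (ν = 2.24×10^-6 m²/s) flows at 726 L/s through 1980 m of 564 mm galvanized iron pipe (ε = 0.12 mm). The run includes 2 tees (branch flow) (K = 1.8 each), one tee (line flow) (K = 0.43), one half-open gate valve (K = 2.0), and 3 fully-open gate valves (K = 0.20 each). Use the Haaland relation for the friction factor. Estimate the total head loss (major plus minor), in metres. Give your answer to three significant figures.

H_L ≈ 25.5 m

V = 4Q/(πD²) = 2.906 m/s; V²/2g = 0.4304 m
Re = 7.32×10^5, ε/D = 2.13×10^-4 → f = 0.01500 (Haaland)
Major: h_f = f(L/D)·V²/2g = 0.01500·3511·0.4304 = 22.66 m
Minor: ΣK = 6.63; h_m = ΣK·V²/2g = 2.854 m
Total H_L = 22.66 + 2.854 = 25.51 m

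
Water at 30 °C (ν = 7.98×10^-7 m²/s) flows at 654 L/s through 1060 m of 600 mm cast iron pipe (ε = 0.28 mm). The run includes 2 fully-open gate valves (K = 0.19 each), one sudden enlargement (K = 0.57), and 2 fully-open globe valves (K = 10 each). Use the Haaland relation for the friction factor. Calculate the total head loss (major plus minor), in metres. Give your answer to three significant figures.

H_L ≈ 13.8 m

V = 4Q/(πD²) = 2.313 m/s; V²/2g = 0.2727 m
Re = 1.74×10^6, ε/D = 4.67×10^-4 → f = 0.01675 (Haaland)
Major: h_f = f(L/D)·V²/2g = 0.01675·1767·0.2727 = 8.068 m
Minor: ΣK = 20.9; h_m = ΣK·V²/2g = 5.713 m
Total H_L = 8.068 + 5.713 = 13.78 m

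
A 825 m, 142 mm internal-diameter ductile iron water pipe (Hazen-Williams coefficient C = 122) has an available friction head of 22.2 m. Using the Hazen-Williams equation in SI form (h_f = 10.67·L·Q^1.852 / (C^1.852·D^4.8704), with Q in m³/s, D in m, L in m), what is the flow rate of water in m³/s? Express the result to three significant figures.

Rearranging: Q = [h_f·C^1.852·D^4.8704 / (10.67·L)]^(1/1.852)
Q = [22.2·122^1.852·0.142^4.8704 / (10.67·825)]^0.540 = 0.02845 m³/s

Q ≈ 0.0285 m³/s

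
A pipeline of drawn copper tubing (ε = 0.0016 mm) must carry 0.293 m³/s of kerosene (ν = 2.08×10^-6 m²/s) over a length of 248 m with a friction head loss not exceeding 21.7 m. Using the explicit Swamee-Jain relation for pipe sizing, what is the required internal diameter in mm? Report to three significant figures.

D ≈ 255 mm

Swamee-Jain (Type III): D = 0.66·[ε^1.25·(LQ²/(gh_f))^4.75 + ν·Q^9.4·(L/(gh_f))^5.2]^0.04
LQ²/(gh_f) = 0.1000; L/(gh_f) = 1.165
Term 1 = ε^1.25·(…)^4.75 = 1.01×10^-12; Term 2 = ν·Q^9.4·(…)^5.2 = 4.48×10^-11
D = 0.66·(1.01×10^-12 + 4.48×10^-11)^0.04 = 0.2547 m = 255 mm
Check: V = 5.75 m/s, Re = 7.04×10^5, f = 0.01245, h_f = 20.4 m ≈ 21.7 m ✓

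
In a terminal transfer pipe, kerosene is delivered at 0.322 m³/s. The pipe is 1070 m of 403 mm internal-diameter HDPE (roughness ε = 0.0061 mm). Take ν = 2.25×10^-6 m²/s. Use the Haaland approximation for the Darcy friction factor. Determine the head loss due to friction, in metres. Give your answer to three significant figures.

h_f ≈ 11.6 m

V = 4Q/(πD²) = 4·0.322/(π·0.403²) = 2.524 m/s
Re = VD/ν = 2.524·0.403/2.25×10^-6 = 4.52×10^5 → turbulent
ε/D = 0.0061/403 = 1.51×10^-5
Haaland: f = 0.01347
h_f = f(L/D)V²/(2g) = 0.01347·(1070/0.403)·2.524²/(2·9.81) = 11.61 m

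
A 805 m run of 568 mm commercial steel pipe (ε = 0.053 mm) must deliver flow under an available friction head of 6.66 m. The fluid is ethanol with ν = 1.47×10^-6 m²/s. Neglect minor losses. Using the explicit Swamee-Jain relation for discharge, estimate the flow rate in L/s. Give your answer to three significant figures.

Q ≈ 667 L/s

Swamee-Jain (Type II): Q = -0.965·√(gD⁵h_f/L)·ln[ε/(3.7D) + √(3.17ν²L/(gD³h_f))]
√(gD⁵h_f/L) = √(9.81·0.568⁵·6.66/805) = 0.06927
ε/(3.7D) = 2.52×10^-5; √(3.17ν²L/(gD³h_f)) = 2.15×10^-5
Q = -0.965·0.06927·ln(4.668×10^-5) = 0.6666 m³/s
Check: V = 2.63 m/s, Re = 1.02×10^6, f = 0.01339, h_f = 6.69 m ≈ 6.66 m ✓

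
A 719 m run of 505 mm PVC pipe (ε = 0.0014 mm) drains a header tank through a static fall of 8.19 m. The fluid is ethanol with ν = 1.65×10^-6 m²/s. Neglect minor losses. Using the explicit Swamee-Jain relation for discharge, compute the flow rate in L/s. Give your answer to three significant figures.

Swamee-Jain (Type II): Q = -0.965·√(gD⁵h_f/L)·ln[ε/(3.7D) + √(3.17ν²L/(gD³h_f))]
√(gD⁵h_f/L) = √(9.81·0.505⁵·8.19/719) = 0.06058
ε/(3.7D) = 7.49×10^-7; √(3.17ν²L/(gD³h_f)) = 2.45×10^-5
Q = -0.965·0.06058·ln(2.524×10^-5) = 0.6189 m³/s
Check: V = 3.09 m/s, Re = 9.46×10^5, f = 0.01178, h_f = 8.17 m ≈ 8.19 m ✓

Q ≈ 619 L/s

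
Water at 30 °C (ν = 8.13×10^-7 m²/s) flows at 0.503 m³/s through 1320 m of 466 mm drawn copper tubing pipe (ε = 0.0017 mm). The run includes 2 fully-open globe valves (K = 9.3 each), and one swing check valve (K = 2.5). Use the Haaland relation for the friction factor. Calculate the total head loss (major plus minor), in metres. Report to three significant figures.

V = 4Q/(πD²) = 2.949 m/s; V²/2g = 0.4433 m
Re = 1.69×10^6, ε/D = 3.65×10^-6 → f = 0.01072 (Haaland)
Major: h_f = f(L/D)·V²/2g = 0.01072·2833·0.4433 = 13.46 m
Minor: ΣK = 21.1; h_m = ΣK·V²/2g = 9.354 m
Total H_L = 13.46 + 9.354 = 22.81 m

H_L ≈ 22.8 m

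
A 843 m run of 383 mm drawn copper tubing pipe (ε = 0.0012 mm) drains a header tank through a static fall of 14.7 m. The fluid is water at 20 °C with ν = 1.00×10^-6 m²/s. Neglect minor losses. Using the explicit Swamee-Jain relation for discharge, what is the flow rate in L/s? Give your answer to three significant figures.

Q ≈ 394 L/s

Swamee-Jain (Type II): Q = -0.965·√(gD⁵h_f/L)·ln[ε/(3.7D) + √(3.17ν²L/(gD³h_f))]
√(gD⁵h_f/L) = √(9.81·0.383⁵·14.7/843) = 0.03755
ε/(3.7D) = 8.47×10^-7; √(3.17ν²L/(gD³h_f)) = 1.82×10^-5
Q = -0.965·0.03755·ln(1.901×10^-5) = 0.3939 m³/s
Check: V = 3.42 m/s, Re = 1.31×10^6, f = 0.01119, h_f = 14.7 m ≈ 14.7 m ✓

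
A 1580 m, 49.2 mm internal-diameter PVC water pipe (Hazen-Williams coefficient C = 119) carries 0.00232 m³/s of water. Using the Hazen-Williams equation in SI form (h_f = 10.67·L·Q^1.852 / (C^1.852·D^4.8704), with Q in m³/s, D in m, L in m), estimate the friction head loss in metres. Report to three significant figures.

h_f = 10.67·1580·0.00232^1.852 / (119^1.852·0.0492^4.8704) = 74.89 m

h_f ≈ 74.9 m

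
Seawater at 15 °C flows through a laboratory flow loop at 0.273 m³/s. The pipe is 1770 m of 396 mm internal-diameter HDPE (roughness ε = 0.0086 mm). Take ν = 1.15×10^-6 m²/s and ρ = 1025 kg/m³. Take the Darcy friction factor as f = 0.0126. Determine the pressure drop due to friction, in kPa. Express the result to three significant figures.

V = 4Q/(πD²) = 4·0.273/(π·0.396²) = 2.217 m/s
h_f = f(L/D)V²/(2g) = 0.01260·(1770/0.396)·2.217²/(2·9.81) = 14.10 m
Δp = ρg·h_f = 1025·9.81·14.10 = 141.8 kPa

Δp ≈ 142 kPa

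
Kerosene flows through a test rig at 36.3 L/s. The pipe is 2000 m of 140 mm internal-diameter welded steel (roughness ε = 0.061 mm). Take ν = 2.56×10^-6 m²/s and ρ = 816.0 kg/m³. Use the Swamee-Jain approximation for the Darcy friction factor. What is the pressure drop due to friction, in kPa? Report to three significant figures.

V = 4Q/(πD²) = 4·0.0363/(π·0.140²) = 2.358 m/s
Re = VD/ν = 2.358·0.140/2.56×10^-6 = 1.29×10^5 → turbulent
ε/D = 0.061/140 = 4.36×10^-4
Swamee-Jain: f = 0.01949
h_f = f(L/D)V²/(2g) = 0.01949·(2000/0.140)·2.358²/(2·9.81) = 78.91 m
Δp = ρg·h_f = 816.0·9.81·78.91 = 631.7 kPa

Δp ≈ 632 kPa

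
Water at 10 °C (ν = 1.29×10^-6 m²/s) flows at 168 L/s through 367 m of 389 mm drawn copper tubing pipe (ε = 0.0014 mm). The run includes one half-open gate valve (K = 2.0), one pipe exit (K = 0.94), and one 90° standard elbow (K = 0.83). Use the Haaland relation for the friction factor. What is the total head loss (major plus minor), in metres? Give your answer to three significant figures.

V = 4Q/(πD²) = 1.414 m/s; V²/2g = 0.1018 m
Re = 4.26×10^5, ε/D = 3.60×10^-6 → f = 0.01348 (Haaland)
Major: h_f = f(L/D)·V²/2g = 0.01348·943.4·0.1018 = 1.295 m
Minor: ΣK = 3.77; h_m = ΣK·V²/2g = 0.3840 m
Total H_L = 1.295 + 0.3840 = 1.679 m

H_L ≈ 1.68 m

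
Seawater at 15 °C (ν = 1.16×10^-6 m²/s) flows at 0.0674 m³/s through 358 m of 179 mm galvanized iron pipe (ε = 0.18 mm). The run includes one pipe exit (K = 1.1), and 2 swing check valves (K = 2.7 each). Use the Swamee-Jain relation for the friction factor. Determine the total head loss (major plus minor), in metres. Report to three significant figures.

V = 4Q/(πD²) = 2.678 m/s; V²/2g = 0.3656 m
Re = 4.13×10^5, ε/D = 0.00101 → f = 0.02051 (Swamee-Jain)
Major: h_f = f(L/D)·V²/2g = 0.02051·2000·0.3656 = 15.00 m
Minor: ΣK = 6.50; h_m = ΣK·V²/2g = 2.377 m
Total H_L = 15.00 + 2.377 = 17.37 m

H_L ≈ 17.4 m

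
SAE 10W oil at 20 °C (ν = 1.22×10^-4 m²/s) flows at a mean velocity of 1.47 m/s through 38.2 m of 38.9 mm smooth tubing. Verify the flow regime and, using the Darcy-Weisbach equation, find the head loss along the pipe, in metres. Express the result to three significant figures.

h_f ≈ 14.8 m

Re = VD/ν = 1.47·0.03890/1.22×10^-4 = 469 → laminar (Re < 2300)
f = 64/Re = 0.1365
h_f = f(L/D)V²/(2g) = 0.1365·(38.2/0.03890)·1.47²/(2·9.81) = 14.77 m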